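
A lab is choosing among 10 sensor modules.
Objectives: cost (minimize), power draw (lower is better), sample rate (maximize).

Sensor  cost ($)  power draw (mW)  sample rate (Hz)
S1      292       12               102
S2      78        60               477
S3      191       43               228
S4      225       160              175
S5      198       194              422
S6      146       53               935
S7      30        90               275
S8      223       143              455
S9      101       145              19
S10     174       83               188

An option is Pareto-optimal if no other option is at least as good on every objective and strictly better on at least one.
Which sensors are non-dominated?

S1, S2, S3, S6, S7

S1: not dominated (best power draw).
S2: not dominated.
S3: not dominated.
S4: dominated by S2 (cost 78≤225, power draw 60≤160, sample rate 477≥175).
S5: dominated by S2 (cost 78≤198, power draw 60≤194, sample rate 477≥422).
S6: not dominated (best sample rate).
S7: not dominated (best cost).
S8: dominated by S2 (cost 78≤223, power draw 60≤143, sample rate 477≥455).
S9: dominated by S2 (cost 78≤101, power draw 60≤145, sample rate 477≥19).
S10: dominated by S2 (cost 78≤174, power draw 60≤83, sample rate 477≥188).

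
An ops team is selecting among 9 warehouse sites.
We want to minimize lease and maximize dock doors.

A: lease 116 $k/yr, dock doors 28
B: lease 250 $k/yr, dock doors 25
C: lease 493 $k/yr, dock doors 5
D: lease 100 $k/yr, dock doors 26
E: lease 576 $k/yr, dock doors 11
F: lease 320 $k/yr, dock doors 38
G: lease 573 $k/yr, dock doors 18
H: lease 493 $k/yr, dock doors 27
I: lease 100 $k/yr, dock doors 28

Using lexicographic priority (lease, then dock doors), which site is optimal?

First minimize lease: best is 100, kept {D, I}.
Then maximize dock doors: best is 28, kept {I}.

I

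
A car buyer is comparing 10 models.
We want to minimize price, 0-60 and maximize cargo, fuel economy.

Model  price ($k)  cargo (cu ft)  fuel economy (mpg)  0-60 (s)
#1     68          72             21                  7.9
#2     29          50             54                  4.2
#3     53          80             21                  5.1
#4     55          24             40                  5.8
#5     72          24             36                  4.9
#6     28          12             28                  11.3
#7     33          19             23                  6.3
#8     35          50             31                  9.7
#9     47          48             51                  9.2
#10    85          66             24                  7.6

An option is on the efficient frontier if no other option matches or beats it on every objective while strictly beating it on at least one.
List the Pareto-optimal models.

#2, #3, #6, #10

#1: dominated by #3 (price 53≤68, cargo 80≥72, fuel economy 21≥21, 0-60 5.1≤7.9).
#2: not dominated (best fuel economy).
#3: not dominated (best cargo).
#4: dominated by #2 (price 29≤55, cargo 50≥24, fuel economy 54≥40, 0-60 4.2≤5.8).
#5: dominated by #2 (price 29≤72, cargo 50≥24, fuel economy 54≥36, 0-60 4.2≤4.9).
#6: not dominated (best price).
#7: dominated by #2 (price 29≤33, cargo 50≥19, fuel economy 54≥23, 0-60 4.2≤6.3).
#8: dominated by #2 (price 29≤35, cargo 50≥50, fuel economy 54≥31, 0-60 4.2≤9.7).
#9: dominated by #2 (price 29≤47, cargo 50≥48, fuel economy 54≥51, 0-60 4.2≤9.2).
#10: not dominated.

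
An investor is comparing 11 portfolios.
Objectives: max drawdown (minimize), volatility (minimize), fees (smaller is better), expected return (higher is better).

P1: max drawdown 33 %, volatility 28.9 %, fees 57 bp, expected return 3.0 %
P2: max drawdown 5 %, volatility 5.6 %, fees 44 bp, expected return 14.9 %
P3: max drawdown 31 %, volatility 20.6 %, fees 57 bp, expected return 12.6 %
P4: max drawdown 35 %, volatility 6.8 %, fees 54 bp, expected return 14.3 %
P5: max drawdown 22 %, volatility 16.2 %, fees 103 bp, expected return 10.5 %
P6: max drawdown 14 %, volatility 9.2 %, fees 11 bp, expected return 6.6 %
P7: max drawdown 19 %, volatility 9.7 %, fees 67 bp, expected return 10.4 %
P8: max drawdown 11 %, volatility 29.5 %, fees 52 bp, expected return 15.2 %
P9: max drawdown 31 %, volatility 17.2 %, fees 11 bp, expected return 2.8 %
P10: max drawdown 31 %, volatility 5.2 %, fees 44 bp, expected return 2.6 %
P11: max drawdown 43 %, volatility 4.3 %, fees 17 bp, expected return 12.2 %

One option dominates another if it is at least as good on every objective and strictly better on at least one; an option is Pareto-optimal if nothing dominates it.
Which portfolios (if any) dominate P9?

P6

P6: max drawdown 14≤31, volatility 9.2≤17.2, fees 11≤11, expected return 6.6≥2.8 — dominates P9.
Others (P1, P2, P3, P4, P5, P7, P8, P10, P11) are each worse than P9 on at least one objective.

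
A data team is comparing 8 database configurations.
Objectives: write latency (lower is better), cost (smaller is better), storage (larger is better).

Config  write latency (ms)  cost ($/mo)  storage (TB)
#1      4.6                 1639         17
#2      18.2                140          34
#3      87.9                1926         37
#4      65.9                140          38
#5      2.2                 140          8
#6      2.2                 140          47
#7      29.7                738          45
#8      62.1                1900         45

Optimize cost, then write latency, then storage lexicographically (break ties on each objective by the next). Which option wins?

First minimize cost: best is 140, kept {#2, #4, #5, #6}.
Then minimize write latency: best is 2.2, kept {#5, #6}.
Then maximize storage: best is 47, kept {#6}.

#6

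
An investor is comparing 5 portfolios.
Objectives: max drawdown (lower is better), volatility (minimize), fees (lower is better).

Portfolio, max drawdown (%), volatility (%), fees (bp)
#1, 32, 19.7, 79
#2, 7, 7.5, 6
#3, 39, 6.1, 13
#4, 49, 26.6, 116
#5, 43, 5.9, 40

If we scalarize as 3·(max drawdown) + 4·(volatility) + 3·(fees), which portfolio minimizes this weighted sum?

#2

#1: 3·32 + 4·19.7 + 3·79 = 411.8
#2: 3·7 + 4·7.5 + 3·6 = 69.0
#3: 3·39 + 4·6.1 + 3·13 = 180.4
#4: 3·49 + 4·26.6 + 3·116 = 601.4
#5: 3·43 + 4·5.9 + 3·40 = 272.6
Lowest: #2 at 69.0.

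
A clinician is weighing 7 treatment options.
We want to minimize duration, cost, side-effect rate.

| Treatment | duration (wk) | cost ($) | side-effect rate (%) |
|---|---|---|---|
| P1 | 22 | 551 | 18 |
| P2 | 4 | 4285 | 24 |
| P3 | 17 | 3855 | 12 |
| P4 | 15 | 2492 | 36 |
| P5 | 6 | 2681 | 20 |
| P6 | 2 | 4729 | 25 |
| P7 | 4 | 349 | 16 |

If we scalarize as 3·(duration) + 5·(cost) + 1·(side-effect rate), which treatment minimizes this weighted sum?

P7

P1: 3·22 + 5·551 + 1·18 = 2839
P2: 3·4 + 5·4285 + 1·24 = 21461
P3: 3·17 + 5·3855 + 1·12 = 19338
P4: 3·15 + 5·2492 + 1·36 = 12541
P5: 3·6 + 5·2681 + 1·20 = 13443
P6: 3·2 + 5·4729 + 1·25 = 23676
P7: 3·4 + 5·349 + 1·16 = 1773
Lowest: P7 at 1773.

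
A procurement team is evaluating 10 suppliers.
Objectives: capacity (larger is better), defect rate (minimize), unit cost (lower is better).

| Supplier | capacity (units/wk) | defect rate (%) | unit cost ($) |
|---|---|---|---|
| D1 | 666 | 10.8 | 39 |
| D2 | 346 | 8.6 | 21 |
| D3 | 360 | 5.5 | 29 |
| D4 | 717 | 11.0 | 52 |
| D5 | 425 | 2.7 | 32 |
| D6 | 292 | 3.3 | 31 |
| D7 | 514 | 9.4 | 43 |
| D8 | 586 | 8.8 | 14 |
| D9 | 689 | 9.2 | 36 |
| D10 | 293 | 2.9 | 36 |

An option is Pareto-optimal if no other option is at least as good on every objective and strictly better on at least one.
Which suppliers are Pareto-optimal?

D1: dominated by D9 (capacity 689≥666, defect rate 9.2≤10.8, unit cost 36≤39).
D2: not dominated.
D3: not dominated.
D4: not dominated (best capacity).
D5: not dominated (best defect rate).
D6: not dominated.
D7: dominated by D8 (capacity 586≥514, defect rate 8.8≤9.4, unit cost 14≤43).
D8: not dominated (best unit cost).
D9: not dominated.
D10: dominated by D5 (capacity 425≥293, defect rate 2.7≤2.9, unit cost 32≤36).

D2, D3, D4, D5, D6, D8, D9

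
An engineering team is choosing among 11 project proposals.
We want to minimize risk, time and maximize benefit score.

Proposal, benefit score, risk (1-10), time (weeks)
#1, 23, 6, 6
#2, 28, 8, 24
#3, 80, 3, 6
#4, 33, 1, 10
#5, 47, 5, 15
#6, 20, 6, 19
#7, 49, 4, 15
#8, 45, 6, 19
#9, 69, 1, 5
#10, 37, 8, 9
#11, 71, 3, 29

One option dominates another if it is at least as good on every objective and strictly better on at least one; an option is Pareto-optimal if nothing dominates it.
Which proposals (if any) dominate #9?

#1: worse on benefit score (23 vs 69).
#2: worse on benefit score (28 vs 69).
#3: worse on risk (3 vs 1).
#4: worse on benefit score (33 vs 69).
#5: worse on benefit score (47 vs 69).
#6: worse on benefit score (20 vs 69).
#7: worse on benefit score (49 vs 69).
#8: worse on benefit score (45 vs 69).
#10: worse on benefit score (37 vs 69).
#11: worse on risk (3 vs 1).
No option dominates #9.

none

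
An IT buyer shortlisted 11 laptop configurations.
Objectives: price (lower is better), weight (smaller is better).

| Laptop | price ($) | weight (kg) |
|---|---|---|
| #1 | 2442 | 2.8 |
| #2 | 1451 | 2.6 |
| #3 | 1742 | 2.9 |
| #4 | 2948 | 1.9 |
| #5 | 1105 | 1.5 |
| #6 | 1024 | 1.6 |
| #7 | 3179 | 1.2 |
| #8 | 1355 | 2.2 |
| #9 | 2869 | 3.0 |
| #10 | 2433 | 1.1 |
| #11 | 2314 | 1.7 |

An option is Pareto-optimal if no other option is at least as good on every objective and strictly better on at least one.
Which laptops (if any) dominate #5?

none

#1: worse on price (2442 vs 1105).
#2: worse on price (1451 vs 1105).
#3: worse on price (1742 vs 1105).
#4: worse on price (2948 vs 1105).
#6: worse on weight (1.6 vs 1.5).
#7: worse on price (3179 vs 1105).
#8: worse on price (1355 vs 1105).
#9: worse on price (2869 vs 1105).
#10: worse on price (2433 vs 1105).
#11: worse on price (2314 vs 1105).
No option dominates #5.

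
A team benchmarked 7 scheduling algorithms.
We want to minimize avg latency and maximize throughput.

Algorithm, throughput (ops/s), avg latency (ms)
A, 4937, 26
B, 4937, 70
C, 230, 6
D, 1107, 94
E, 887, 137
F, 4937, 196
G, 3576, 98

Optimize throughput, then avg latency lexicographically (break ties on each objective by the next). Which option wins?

A

First maximize throughput: best is 4937, kept {A, B, F}.
Then minimize avg latency: best is 26, kept {A}.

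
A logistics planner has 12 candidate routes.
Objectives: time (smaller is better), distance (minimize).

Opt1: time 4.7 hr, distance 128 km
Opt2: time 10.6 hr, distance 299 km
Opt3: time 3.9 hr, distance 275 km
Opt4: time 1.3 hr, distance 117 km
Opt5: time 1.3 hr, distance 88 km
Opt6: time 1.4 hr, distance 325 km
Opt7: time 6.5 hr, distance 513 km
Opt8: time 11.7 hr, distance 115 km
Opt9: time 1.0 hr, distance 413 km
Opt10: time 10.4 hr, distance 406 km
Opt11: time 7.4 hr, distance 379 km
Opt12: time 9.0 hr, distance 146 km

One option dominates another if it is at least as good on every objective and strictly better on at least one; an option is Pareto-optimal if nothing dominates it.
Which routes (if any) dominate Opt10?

Opt1, Opt3, Opt4, Opt5, Opt6, Opt11, Opt12

Opt1: time 4.7≤10.4, distance 128≤406 — dominates Opt10.
Opt3: time 3.9≤10.4, distance 275≤406 — dominates Opt10.
Opt4: time 1.3≤10.4, distance 117≤406 — dominates Opt10.
Opt5: time 1.3≤10.4, distance 88≤406 — dominates Opt10.
Opt6: time 1.4≤10.4, distance 325≤406 — dominates Opt10.
Opt11: time 7.4≤10.4, distance 379≤406 — dominates Opt10.
Opt12: time 9.0≤10.4, distance 146≤406 — dominates Opt10.
Others (Opt2, Opt7, Opt8, Opt9) are each worse than Opt10 on at least one objective.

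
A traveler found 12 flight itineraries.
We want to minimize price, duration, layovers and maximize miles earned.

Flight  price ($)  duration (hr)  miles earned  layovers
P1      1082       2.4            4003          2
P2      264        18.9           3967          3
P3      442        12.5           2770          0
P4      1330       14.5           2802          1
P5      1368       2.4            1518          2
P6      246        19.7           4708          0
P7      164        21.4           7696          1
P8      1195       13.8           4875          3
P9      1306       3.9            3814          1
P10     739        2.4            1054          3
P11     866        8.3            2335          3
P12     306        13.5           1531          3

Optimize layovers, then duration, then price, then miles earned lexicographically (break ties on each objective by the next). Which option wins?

P3

First minimize layovers: best is 0, kept {P3, P6}.
Then minimize duration: best is 12.5, kept {P3}.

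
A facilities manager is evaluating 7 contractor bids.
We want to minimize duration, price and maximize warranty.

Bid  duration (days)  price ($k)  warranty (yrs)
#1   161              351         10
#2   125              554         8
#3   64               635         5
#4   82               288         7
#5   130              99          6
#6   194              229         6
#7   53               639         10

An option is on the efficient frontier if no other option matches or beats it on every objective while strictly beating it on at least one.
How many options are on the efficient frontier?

6

#1: not dominated.
#2: not dominated.
#3: not dominated.
#4: not dominated.
#5: not dominated (best price).
#6: dominated by #5 (duration 130≤194, price 99≤229, warranty 6≥6).
#7: not dominated (best duration).
Pareto-optimal: #1, #2, #3, #4, #5, #7 → 6.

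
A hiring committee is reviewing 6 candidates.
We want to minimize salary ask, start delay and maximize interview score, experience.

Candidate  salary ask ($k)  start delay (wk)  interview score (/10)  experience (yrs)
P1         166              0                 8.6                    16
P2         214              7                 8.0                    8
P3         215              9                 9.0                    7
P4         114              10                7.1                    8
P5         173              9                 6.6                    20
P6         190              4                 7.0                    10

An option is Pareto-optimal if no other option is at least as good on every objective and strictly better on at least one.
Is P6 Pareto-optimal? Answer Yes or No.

No

P1 vs P6: salary ask 166≤190, start delay 0≤4, interview score 8.6≥7.0, experience 16≥10 — P1 is at least as good on every objective and strictly better on at least one, so P1 dominates P6.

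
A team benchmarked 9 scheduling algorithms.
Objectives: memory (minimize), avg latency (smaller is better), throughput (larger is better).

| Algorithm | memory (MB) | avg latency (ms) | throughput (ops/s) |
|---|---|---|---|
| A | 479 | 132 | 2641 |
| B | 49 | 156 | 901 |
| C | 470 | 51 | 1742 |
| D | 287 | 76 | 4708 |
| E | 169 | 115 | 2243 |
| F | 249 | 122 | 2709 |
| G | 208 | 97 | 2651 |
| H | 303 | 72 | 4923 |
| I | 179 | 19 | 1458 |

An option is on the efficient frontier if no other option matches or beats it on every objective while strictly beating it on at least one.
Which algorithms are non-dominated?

A: dominated by D (memory 287≤479, avg latency 76≤132, throughput 4708≥2641).
B: not dominated (best memory).
C: not dominated.
D: not dominated.
E: not dominated.
F: not dominated.
G: not dominated.
H: not dominated (best throughput).
I: not dominated (best avg latency).

B, C, D, E, F, G, H, I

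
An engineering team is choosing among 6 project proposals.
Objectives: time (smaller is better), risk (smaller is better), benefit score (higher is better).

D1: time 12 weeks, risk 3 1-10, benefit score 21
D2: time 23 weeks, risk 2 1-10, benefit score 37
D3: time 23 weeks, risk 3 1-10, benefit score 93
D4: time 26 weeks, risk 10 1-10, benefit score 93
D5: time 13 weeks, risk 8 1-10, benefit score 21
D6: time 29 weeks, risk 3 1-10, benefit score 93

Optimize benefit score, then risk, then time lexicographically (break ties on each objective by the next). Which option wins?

D3

First maximize benefit score: best is 93, kept {D3, D4, D6}.
Then minimize risk: best is 3, kept {D3, D6}.
Then minimize time: best is 23, kept {D3}.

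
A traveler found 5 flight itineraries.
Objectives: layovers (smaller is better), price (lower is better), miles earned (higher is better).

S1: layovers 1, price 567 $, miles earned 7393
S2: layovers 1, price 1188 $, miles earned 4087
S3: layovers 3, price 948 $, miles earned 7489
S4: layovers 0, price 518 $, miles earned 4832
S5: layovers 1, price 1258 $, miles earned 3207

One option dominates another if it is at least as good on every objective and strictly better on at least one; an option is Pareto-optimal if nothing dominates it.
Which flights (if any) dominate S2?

S1, S4

S1: layovers 1≤1, price 567≤1188, miles earned 7393≥4087 — dominates S2.
S4: layovers 0≤1, price 518≤1188, miles earned 4832≥4087 — dominates S2.
Others (S3, S5) are each worse than S2 on at least one objective.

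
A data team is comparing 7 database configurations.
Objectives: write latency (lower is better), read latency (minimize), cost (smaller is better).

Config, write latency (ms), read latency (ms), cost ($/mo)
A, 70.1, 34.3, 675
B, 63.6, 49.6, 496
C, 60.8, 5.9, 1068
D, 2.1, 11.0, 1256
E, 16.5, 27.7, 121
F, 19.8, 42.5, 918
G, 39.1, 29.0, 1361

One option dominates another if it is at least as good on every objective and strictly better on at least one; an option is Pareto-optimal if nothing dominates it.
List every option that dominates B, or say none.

E: write latency 16.5≤63.6, read latency 27.7≤49.6, cost 121≤496 — dominates B.
Others (A, C, D, F, G) are each worse than B on at least one objective.

E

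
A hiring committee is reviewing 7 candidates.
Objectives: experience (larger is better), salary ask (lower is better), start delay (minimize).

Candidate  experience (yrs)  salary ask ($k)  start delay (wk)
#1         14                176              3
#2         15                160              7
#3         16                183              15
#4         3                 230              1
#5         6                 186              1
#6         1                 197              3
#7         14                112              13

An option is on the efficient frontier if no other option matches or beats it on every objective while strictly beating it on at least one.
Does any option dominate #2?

#1: worse on experience (14 vs 15).
#3: worse on salary ask (183 vs 160).
#4: worse on experience (3 vs 15).
#5: worse on experience (6 vs 15).
#6: worse on experience (1 vs 15).
#7: worse on experience (14 vs 15).
No option is at least as good as #2 on every objective and strictly better on one.

No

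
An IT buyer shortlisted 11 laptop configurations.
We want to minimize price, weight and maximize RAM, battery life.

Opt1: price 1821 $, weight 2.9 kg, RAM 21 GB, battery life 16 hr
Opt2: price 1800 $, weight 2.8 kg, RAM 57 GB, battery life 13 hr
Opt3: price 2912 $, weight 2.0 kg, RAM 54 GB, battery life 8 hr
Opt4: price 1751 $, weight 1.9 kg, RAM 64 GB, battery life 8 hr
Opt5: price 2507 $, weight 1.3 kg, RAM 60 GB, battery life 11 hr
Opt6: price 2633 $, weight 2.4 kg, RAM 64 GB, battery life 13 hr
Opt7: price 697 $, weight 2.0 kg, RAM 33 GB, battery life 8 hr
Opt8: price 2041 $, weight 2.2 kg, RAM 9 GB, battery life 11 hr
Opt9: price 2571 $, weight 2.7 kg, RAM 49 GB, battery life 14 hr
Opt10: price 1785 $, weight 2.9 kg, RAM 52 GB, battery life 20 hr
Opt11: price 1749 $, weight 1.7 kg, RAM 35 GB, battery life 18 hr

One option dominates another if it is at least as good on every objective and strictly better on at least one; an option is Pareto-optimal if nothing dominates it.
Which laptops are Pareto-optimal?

Opt2, Opt4, Opt5, Opt6, Opt7, Opt9, Opt10, Opt11

Opt1: dominated by Opt10 (price 1785≤1821, weight 2.9≤2.9, RAM 52≥21, battery life 20≥16).
Opt2: not dominated.
Opt3: dominated by Opt4 (price 1751≤2912, weight 1.9≤2.0, RAM 64≥54, battery life 8≥8).
Opt4: not dominated.
Opt5: not dominated (best weight).
Opt6: not dominated.
Opt7: not dominated (best price).
Opt8: dominated by Opt11 (price 1749≤2041, weight 1.7≤2.2, RAM 35≥9, battery life 18≥11).
Opt9: not dominated.
Opt10: not dominated (best battery life).
Opt11: not dominated.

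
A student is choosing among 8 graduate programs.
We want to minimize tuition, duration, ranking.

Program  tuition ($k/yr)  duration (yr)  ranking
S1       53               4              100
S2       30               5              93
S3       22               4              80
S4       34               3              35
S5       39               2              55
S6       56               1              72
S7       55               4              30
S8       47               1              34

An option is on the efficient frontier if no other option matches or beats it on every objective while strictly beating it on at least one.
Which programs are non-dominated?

S3, S4, S5, S7, S8

S1: dominated by S3 (tuition 22≤53, duration 4≤4, ranking 80≤100).
S2: dominated by S3 (tuition 22≤30, duration 4≤5, ranking 80≤93).
S3: not dominated (best tuition).
S4: not dominated.
S5: not dominated.
S6: dominated by S8 (tuition 47≤56, duration 1≤1, ranking 34≤72).
S7: not dominated (best ranking).
S8: not dominated.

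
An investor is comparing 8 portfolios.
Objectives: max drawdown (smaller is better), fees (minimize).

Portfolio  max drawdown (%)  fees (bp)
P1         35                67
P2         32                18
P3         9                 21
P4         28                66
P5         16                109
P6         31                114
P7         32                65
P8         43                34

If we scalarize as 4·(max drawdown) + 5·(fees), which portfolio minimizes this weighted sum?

P3

P1: 4·35 + 5·67 = 475
P2: 4·32 + 5·18 = 218
P3: 4·9 + 5·21 = 141
P4: 4·28 + 5·66 = 442
P5: 4·16 + 5·109 = 609
P6: 4·31 + 5·114 = 694
P7: 4·32 + 5·65 = 453
P8: 4·43 + 5·34 = 342
Lowest: P3 at 141.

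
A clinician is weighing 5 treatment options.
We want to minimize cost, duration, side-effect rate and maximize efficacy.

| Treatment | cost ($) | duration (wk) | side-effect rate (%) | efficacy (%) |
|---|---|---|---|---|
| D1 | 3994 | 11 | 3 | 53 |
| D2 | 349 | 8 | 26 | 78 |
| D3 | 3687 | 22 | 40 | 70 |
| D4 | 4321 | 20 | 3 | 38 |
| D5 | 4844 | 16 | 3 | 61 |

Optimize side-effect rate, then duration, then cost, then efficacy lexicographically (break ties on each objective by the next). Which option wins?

D1

First minimize side-effect rate: best is 3, kept {D1, D4, D5}.
Then minimize duration: best is 11, kept {D1}.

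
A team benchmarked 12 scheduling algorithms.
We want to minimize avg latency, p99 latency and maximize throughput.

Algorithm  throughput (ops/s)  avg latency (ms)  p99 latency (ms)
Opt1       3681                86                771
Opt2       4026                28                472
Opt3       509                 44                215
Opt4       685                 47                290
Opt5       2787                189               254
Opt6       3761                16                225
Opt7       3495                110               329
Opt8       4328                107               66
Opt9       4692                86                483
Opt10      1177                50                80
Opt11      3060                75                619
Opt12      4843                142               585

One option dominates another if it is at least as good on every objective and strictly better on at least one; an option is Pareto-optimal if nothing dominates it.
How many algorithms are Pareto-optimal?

Opt1: dominated by Opt2 (throughput 4026≥3681, avg latency 28≤86, p99 latency 472≤771).
Opt2: not dominated.
Opt3: not dominated.
Opt4: dominated by Opt6 (throughput 3761≥685, avg latency 16≤47, p99 latency 225≤290).
Opt5: dominated by Opt6 (throughput 3761≥2787, avg latency 16≤189, p99 latency 225≤254).
Opt6: not dominated (best avg latency).
Opt7: dominated by Opt6 (throughput 3761≥3495, avg latency 16≤110, p99 latency 225≤329).
Opt8: not dominated (best p99 latency).
Opt9: not dominated.
Opt10: not dominated.
Opt11: dominated by Opt2 (throughput 4026≥3060, avg latency 28≤75, p99 latency 472≤619).
Opt12: not dominated (best throughput).
Pareto-optimal: Opt2, Opt3, Opt6, Opt8, Opt9, Opt10, Opt12 → 7.

7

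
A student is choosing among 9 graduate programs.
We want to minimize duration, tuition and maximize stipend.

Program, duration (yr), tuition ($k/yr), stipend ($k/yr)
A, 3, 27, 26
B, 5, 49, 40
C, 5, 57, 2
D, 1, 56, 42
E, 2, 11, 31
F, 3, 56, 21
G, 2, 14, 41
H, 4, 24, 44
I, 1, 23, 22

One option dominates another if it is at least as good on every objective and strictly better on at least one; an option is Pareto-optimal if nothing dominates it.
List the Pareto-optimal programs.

A: dominated by E (duration 2≤3, tuition 11≤27, stipend 31≥26).
B: dominated by G (duration 2≤5, tuition 14≤49, stipend 41≥40).
C: dominated by A (duration 3≤5, tuition 27≤57, stipend 26≥2).
D: not dominated.
E: not dominated (best tuition).
F: dominated by A (duration 3≤3, tuition 27≤56, stipend 26≥21).
G: not dominated.
H: not dominated (best stipend).
I: not dominated.

D, E, G, H, I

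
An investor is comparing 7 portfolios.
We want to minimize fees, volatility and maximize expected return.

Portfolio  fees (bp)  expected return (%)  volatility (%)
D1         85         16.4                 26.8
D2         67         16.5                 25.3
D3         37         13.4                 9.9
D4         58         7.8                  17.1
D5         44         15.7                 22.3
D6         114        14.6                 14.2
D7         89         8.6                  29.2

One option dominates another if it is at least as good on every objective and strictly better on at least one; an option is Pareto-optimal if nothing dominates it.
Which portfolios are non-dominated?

D1: dominated by D2 (fees 67≤85, expected return 16.5≥16.4, volatility 25.3≤26.8).
D2: not dominated (best expected return).
D3: not dominated (best fees).
D4: dominated by D3 (fees 37≤58, expected return 13.4≥7.8, volatility 9.9≤17.1).
D5: not dominated.
D6: not dominated.
D7: dominated by D1 (fees 85≤89, expected return 16.4≥8.6, volatility 26.8≤29.2).

D2, D3, D5, D6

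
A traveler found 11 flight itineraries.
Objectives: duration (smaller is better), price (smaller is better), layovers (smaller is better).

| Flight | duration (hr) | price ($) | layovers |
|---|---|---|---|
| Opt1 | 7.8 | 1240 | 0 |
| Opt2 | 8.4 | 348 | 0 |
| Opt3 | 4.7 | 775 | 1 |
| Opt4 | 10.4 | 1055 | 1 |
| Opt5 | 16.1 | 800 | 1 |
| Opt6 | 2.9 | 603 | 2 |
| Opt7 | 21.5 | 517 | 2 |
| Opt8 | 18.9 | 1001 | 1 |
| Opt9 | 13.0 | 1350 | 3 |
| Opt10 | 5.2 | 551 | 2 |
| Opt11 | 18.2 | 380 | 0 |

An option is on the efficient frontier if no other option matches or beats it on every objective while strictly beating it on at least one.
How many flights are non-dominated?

Opt1: not dominated.
Opt2: not dominated (best price).
Opt3: not dominated.
Opt4: dominated by Opt2 (duration 8.4≤10.4, price 348≤1055, layovers 0≤1).
Opt5: dominated by Opt2 (duration 8.4≤16.1, price 348≤800, layovers 0≤1).
Opt6: not dominated (best duration).
Opt7: dominated by Opt2 (duration 8.4≤21.5, price 348≤517, layovers 0≤2).
Opt8: dominated by Opt2 (duration 8.4≤18.9, price 348≤1001, layovers 0≤1).
Opt9: dominated by Opt1 (duration 7.8≤13.0, price 1240≤1350, layovers 0≤3).
Opt10: not dominated.
Opt11: dominated by Opt2 (duration 8.4≤18.2, price 348≤380, layovers 0≤0).
Pareto-optimal: Opt1, Opt2, Opt3, Opt6, Opt10 → 5.

5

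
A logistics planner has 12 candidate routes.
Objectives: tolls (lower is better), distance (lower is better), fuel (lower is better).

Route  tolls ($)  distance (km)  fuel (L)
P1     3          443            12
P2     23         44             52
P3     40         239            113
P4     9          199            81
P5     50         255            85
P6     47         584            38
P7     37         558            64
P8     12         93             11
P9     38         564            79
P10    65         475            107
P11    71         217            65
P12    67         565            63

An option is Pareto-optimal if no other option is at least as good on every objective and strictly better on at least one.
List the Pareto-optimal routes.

P1: not dominated (best tolls).
P2: not dominated (best distance).
P3: dominated by P2 (tolls 23≤40, distance 44≤239, fuel 52≤113).
P4: not dominated.
P5: dominated by P2 (tolls 23≤50, distance 44≤255, fuel 52≤85).
P6: dominated by P1 (tolls 3≤47, distance 443≤584, fuel 12≤38).
P7: dominated by P1 (tolls 3≤37, distance 443≤558, fuel 12≤64).
P8: not dominated (best fuel).
P9: dominated by P1 (tolls 3≤38, distance 443≤564, fuel 12≤79).
P10: dominated by P1 (tolls 3≤65, distance 443≤475, fuel 12≤107).
P11: dominated by P2 (tolls 23≤71, distance 44≤217, fuel 52≤65).
P12: dominated by P1 (tolls 3≤67, distance 443≤565, fuel 12≤63).

P1, P2, P4, P8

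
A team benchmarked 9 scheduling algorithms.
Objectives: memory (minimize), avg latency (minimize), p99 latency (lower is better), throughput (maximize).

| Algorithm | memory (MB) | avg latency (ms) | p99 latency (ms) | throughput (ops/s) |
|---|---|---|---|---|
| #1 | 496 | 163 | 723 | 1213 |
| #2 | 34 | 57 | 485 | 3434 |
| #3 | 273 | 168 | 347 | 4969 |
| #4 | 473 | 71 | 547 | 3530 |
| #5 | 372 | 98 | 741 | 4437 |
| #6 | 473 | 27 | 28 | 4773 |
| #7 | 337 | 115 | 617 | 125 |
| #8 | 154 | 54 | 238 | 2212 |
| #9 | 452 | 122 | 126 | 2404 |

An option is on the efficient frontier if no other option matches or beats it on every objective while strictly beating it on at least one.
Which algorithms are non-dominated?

#1: dominated by #2 (memory 34≤496, avg latency 57≤163, p99 latency 485≤723, throughput 3434≥1213).
#2: not dominated (best memory).
#3: not dominated (best throughput).
#4: dominated by #6 (memory 473≤473, avg latency 27≤71, p99 latency 28≤547, throughput 4773≥3530).
#5: not dominated.
#6: not dominated (best avg latency).
#7: dominated by #2 (memory 34≤337, avg latency 57≤115, p99 latency 485≤617, throughput 3434≥125).
#8: not dominated.
#9: not dominated.

#2, #3, #5, #6, #8, #9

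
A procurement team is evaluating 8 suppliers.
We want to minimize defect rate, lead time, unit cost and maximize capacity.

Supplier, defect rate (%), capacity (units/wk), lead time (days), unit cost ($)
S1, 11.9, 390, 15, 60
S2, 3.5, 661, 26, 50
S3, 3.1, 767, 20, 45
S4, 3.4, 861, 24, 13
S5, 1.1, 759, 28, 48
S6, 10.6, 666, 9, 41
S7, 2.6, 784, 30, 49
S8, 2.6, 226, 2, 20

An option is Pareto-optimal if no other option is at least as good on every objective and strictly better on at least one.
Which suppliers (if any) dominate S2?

S3, S4

S3: defect rate 3.1≤3.5, capacity 767≥661, lead time 20≤26, unit cost 45≤50 — dominates S2.
S4: defect rate 3.4≤3.5, capacity 861≥661, lead time 24≤26, unit cost 13≤50 — dominates S2.
Others (S1, S5, S6, S7, S8) are each worse than S2 on at least one objective.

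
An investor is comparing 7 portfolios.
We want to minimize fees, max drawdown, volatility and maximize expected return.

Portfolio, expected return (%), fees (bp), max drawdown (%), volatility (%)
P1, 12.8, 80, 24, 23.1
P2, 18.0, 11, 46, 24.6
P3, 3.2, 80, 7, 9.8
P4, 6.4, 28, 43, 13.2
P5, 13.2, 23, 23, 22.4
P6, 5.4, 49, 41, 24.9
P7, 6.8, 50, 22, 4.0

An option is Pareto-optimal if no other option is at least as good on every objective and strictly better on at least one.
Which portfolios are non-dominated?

P1: dominated by P5 (expected return 13.2≥12.8, fees 23≤80, max drawdown 23≤24, volatility 22.4≤23.1).
P2: not dominated (best expected return).
P3: not dominated (best max drawdown).
P4: not dominated.
P5: not dominated.
P6: dominated by P5 (expected return 13.2≥5.4, fees 23≤49, max drawdown 23≤41, volatility 22.4≤24.9).
P7: not dominated (best volatility).

P2, P3, P4, P5, P7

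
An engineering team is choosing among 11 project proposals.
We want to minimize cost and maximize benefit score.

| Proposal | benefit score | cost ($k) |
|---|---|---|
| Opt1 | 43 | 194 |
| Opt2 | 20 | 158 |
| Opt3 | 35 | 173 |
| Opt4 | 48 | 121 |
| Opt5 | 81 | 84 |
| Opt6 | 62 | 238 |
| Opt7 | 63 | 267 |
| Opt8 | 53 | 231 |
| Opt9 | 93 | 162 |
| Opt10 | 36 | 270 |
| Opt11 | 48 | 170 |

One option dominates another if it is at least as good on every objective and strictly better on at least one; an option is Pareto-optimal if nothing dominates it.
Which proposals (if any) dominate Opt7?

Opt5: benefit score 81≥63, cost 84≤267 — dominates Opt7.
Opt9: benefit score 93≥63, cost 162≤267 — dominates Opt7.
Others (Opt1, Opt2, Opt3, Opt4, Opt6, Opt8, Opt10, Opt11) are each worse than Opt7 on at least one objective.

Opt5, Opt9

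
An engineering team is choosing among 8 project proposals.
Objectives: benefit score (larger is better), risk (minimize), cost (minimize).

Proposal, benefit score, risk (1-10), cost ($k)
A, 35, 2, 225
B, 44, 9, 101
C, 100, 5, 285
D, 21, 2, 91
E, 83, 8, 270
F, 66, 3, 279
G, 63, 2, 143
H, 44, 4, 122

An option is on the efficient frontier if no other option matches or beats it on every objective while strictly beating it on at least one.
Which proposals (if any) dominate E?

A: worse on benefit score (35 vs 83).
B: worse on benefit score (44 vs 83).
C: worse on cost (285 vs 270).
D: worse on benefit score (21 vs 83).
F: worse on benefit score (66 vs 83).
G: worse on benefit score (63 vs 83).
H: worse on benefit score (44 vs 83).
No option dominates E.

none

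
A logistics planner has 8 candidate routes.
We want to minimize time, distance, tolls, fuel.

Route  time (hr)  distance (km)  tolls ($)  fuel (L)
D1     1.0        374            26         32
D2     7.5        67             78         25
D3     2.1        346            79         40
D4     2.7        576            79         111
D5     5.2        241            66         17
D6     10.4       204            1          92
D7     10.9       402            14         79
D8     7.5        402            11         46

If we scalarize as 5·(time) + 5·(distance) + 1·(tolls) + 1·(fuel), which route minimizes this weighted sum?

D2

D1: 5·1.0 + 5·374 + 1·26 + 1·32 = 1933.0
D2: 5·7.5 + 5·67 + 1·78 + 1·25 = 475.5
D3: 5·2.1 + 5·346 + 1·79 + 1·40 = 1859.5
D4: 5·2.7 + 5·576 + 1·79 + 1·111 = 3083.5
D5: 5·5.2 + 5·241 + 1·66 + 1·17 = 1314.0
D6: 5·10.4 + 5·204 + 1·1 + 1·92 = 1165.0
D7: 5·10.9 + 5·402 + 1·14 + 1·79 = 2157.5
D8: 5·7.5 + 5·402 + 1·11 + 1·46 = 2104.5
Lowest: D2 at 475.5.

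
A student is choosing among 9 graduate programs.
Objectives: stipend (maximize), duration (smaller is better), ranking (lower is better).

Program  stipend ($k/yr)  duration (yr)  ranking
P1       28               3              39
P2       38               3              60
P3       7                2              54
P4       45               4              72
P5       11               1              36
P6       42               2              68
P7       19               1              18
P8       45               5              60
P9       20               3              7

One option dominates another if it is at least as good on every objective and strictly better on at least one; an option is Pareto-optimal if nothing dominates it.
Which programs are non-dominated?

P1: not dominated.
P2: not dominated.
P3: dominated by P5 (stipend 11≥7, duration 1≤2, ranking 36≤54).
P4: not dominated.
P5: dominated by P7 (stipend 19≥11, duration 1≤1, ranking 18≤36).
P6: not dominated.
P7: not dominated.
P8: not dominated.
P9: not dominated (best ranking).

P1, P2, P4, P6, P7, P8, P9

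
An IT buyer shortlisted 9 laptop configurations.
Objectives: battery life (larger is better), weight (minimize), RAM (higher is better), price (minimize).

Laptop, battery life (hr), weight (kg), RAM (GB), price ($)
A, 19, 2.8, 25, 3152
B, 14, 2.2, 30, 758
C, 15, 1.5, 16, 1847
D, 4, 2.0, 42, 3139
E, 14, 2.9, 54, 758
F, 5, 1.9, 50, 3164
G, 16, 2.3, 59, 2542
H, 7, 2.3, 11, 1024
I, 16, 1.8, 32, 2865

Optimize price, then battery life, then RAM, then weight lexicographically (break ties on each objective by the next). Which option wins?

First minimize price: best is 758, kept {B, E}.
Then maximize battery life: best is 14, kept {B, E}.
Then maximize RAM: best is 54, kept {E}.

E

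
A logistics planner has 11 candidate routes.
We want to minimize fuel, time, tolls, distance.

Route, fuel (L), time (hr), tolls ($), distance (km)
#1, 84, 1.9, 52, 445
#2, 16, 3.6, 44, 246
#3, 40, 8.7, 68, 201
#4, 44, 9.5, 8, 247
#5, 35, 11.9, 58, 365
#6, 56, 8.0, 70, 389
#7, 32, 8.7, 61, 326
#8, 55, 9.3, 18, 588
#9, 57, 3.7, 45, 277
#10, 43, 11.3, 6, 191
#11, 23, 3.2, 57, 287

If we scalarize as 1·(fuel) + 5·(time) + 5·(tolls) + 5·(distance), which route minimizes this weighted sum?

#1: 1·84 + 5·1.9 + 5·52 + 5·445 = 2578.5
#2: 1·16 + 5·3.6 + 5·44 + 5·246 = 1484.0
#3: 1·40 + 5·8.7 + 5·68 + 5·201 = 1428.5
#4: 1·44 + 5·9.5 + 5·8 + 5·247 = 1366.5
#5: 1·35 + 5·11.9 + 5·58 + 5·365 = 2209.5
#6: 1·56 + 5·8.0 + 5·70 + 5·389 = 2391.0
#7: 1·32 + 5·8.7 + 5·61 + 5·326 = 2010.5
#8: 1·55 + 5·9.3 + 5·18 + 5·588 = 3131.5
#9: 1·57 + 5·3.7 + 5·45 + 5·277 = 1685.5
#10: 1·43 + 5·11.3 + 5·6 + 5·191 = 1084.5
#11: 1·23 + 5·3.2 + 5·57 + 5·287 = 1759.0
Lowest: #10 at 1084.5.

#10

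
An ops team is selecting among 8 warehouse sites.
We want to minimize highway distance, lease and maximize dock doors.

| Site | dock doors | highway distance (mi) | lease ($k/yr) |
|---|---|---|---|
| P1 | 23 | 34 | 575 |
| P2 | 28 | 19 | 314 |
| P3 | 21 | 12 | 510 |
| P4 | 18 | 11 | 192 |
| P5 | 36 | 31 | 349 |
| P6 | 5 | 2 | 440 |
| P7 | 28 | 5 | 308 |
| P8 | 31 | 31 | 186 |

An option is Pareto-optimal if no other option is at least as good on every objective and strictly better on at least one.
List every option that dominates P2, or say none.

P7: dock doors 28≥28, highway distance 5≤19, lease 308≤314 — dominates P2.
Others (P1, P3, P4, P5, P6, P8) are each worse than P2 on at least one objective.

P7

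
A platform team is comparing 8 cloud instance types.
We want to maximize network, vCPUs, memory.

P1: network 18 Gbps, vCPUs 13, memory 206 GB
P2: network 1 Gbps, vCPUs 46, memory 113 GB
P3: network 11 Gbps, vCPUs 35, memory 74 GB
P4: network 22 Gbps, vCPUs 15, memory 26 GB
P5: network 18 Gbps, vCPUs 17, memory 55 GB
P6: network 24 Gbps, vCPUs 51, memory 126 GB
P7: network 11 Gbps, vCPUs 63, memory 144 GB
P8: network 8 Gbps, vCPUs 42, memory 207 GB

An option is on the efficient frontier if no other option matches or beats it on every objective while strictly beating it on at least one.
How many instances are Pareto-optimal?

4

P1: not dominated.
P2: dominated by P6 (network 24≥1, vCPUs 51≥46, memory 126≥113).
P3: dominated by P6 (network 24≥11, vCPUs 51≥35, memory 126≥74).
P4: dominated by P6 (network 24≥22, vCPUs 51≥15, memory 126≥26).
P5: dominated by P6 (network 24≥18, vCPUs 51≥17, memory 126≥55).
P6: not dominated (best network).
P7: not dominated (best vCPUs).
P8: not dominated (best memory).
Pareto-optimal: P1, P6, P7, P8 → 4.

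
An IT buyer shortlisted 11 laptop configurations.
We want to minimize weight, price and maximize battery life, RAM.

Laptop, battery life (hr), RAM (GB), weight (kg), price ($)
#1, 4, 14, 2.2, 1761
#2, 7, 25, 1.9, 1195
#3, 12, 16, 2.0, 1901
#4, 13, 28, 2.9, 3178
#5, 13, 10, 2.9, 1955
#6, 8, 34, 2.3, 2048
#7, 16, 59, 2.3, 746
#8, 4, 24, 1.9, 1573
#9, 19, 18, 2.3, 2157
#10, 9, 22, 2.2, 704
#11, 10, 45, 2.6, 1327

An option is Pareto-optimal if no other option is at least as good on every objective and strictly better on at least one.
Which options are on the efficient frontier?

#1: dominated by #2 (battery life 7≥4, RAM 25≥14, weight 1.9≤2.2, price 1195≤1761).
#2: not dominated.
#3: not dominated.
#4: dominated by #7 (battery life 16≥13, RAM 59≥28, weight 2.3≤2.9, price 746≤3178).
#5: dominated by #7 (battery life 16≥13, RAM 59≥10, weight 2.3≤2.9, price 746≤1955).
#6: dominated by #7 (battery life 16≥8, RAM 59≥34, weight 2.3≤2.3, price 746≤2048).
#7: not dominated (best RAM).
#8: dominated by #2 (battery life 7≥4, RAM 25≥24, weight 1.9≤1.9, price 1195≤1573).
#9: not dominated (best battery life).
#10: not dominated (best price).
#11: dominated by #7 (battery life 16≥10, RAM 59≥45, weight 2.3≤2.6, price 746≤1327).

#2, #3, #7, #9, #10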